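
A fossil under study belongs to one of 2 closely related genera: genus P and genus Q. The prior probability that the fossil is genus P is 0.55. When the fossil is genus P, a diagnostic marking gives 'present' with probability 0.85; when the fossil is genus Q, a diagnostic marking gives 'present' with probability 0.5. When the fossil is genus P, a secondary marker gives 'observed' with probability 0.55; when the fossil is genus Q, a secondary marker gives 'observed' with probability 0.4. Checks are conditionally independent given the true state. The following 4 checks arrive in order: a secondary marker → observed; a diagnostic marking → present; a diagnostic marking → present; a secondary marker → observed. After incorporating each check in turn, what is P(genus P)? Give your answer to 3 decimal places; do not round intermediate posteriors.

After a secondary marker='observed': P(genus P) = 0.55·0.5500 / (0.55·0.5500 + 0.4·0.4500) ≈ 0.6269
After a diagnostic marking='present': P(genus P) = 0.85·0.6269 / (0.85·0.6269 + 0.5·0.3731) ≈ 0.7407
After a diagnostic marking='present': P(genus P) = 0.85·0.7407 / (0.85·0.7407 + 0.5·0.2593) ≈ 0.8293
After a secondary marker='observed': P(genus P) = 0.55·0.8293 / (0.55·0.8293 + 0.4·0.1707) ≈ 0.8698

0.870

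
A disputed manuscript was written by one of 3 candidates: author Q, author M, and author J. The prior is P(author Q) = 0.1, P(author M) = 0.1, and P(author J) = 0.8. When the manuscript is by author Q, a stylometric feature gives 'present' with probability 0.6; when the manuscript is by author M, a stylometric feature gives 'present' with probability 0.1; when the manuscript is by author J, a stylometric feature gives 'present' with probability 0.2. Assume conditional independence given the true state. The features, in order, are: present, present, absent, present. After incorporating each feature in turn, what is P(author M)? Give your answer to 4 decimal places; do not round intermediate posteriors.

After 'present': normaliser = 0.6·0.1000 + 0.1·0.1000 + 0.2·0.8000; P(author Q) ≈ 0.2609, P(author M) ≈ 0.0435, P(author J) ≈ 0.6957
After 'present': normaliser = 0.6·0.2609 + 0.1·0.0435 + 0.2·0.6957; P(author Q) ≈ 0.5217, P(author M) ≈ 0.0145, P(author J) ≈ 0.4638
After 'absent': normaliser = 0.4·0.5217 + 0.9·0.0145 + 0.8·0.4638; P(author Q) ≈ 0.3521, P(author M) ≈ 0.0220, P(author J) ≈ 0.6259
After 'present': normaliser = 0.6·0.3521 + 0.1·0.0220 + 0.2·0.6259; P(author Q) ≈ 0.6238, P(author M) ≈ 0.0065, P(author J) ≈ 0.3697

0.0065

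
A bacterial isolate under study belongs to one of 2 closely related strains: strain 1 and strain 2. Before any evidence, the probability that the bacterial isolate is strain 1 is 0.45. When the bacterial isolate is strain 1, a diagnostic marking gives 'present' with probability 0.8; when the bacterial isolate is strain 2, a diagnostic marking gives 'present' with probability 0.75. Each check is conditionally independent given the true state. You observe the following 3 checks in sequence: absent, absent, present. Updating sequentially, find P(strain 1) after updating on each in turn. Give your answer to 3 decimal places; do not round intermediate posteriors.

0.358

After 'absent': P(strain 1) = 0.2·0.4500 / (0.2·0.4500 + 0.25·0.5500) ≈ 0.3956
After 'absent': P(strain 1) = 0.2·0.3956 / (0.2·0.3956 + 0.25·0.6044) ≈ 0.3437
After 'present': P(strain 1) = 0.8·0.3437 / (0.8·0.3437 + 0.75·0.6563) ≈ 0.3584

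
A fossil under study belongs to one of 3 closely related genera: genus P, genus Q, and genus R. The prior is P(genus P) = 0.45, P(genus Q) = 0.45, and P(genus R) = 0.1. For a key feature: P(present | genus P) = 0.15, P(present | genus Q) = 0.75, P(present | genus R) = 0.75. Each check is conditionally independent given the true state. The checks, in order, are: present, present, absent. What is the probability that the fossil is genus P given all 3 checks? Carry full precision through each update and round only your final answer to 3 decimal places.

After 'present': normaliser = 0.15·0.4500 + 0.75·0.4500 + 0.75·0.1000; P(genus P) ≈ 0.1406, P(genus Q) ≈ 0.7031, P(genus R) ≈ 0.1562
After 'present': normaliser = 0.15·0.1406 + 0.75·0.7031 + 0.75·0.1562; P(genus P) ≈ 0.0317, P(genus Q) ≈ 0.7923, P(genus R) ≈ 0.1761
After 'absent': normaliser = 0.85·0.0317 + 0.25·0.7923 + 0.25·0.1761; P(genus P) ≈ 0.1001, P(genus Q) ≈ 0.7363, P(genus R) ≈ 0.1636

0.100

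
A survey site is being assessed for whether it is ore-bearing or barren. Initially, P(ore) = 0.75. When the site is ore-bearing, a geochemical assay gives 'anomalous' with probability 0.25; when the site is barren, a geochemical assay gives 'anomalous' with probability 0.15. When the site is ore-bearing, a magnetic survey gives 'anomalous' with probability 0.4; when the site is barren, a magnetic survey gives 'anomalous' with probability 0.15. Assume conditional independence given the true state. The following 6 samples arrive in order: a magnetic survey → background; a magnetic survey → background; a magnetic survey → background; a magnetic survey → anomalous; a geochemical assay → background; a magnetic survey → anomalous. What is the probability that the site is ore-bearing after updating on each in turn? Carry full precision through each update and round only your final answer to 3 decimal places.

After a magnetic survey='background': P(ore) = 0.6·0.7500 / (0.6·0.7500 + 0.85·0.2500) ≈ 0.6792
After a magnetic survey='background': P(ore) = 0.6·0.6792 / (0.6·0.6792 + 0.85·0.3208) ≈ 0.5992
After a magnetic survey='background': P(ore) = 0.6·0.5992 / (0.6·0.5992 + 0.85·0.4008) ≈ 0.5134
After a magnetic survey='anomalous': P(ore) = 0.4·0.5134 / (0.4·0.5134 + 0.15·0.4866) ≈ 0.7378
After a geochemical assay='background': P(ore) = 0.75·0.7378 / (0.75·0.7378 + 0.85·0.2622) ≈ 0.7129
After a magnetic survey='anomalous': P(ore) = 0.4·0.7129 / (0.4·0.7129 + 0.15·0.2871) ≈ 0.8688

0.869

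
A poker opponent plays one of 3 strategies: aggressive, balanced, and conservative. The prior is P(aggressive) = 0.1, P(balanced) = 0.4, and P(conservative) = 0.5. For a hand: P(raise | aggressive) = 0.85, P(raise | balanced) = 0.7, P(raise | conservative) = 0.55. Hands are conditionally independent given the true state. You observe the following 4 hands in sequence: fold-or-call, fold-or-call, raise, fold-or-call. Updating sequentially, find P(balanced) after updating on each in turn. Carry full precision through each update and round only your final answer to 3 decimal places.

0.230

After 'fold-or-call': normaliser = 0.15·0.1000 + 0.3·0.4000 + 0.45·0.5000; P(aggressive) ≈ 0.0417, P(balanced) ≈ 0.3333, P(conservative) ≈ 0.6250
After 'fold-or-call': normaliser = 0.15·0.0417 + 0.3·0.3333 + 0.45·0.6250; P(aggressive) ≈ 0.0161, P(balanced) ≈ 0.2581, P(conservative) ≈ 0.7258
After 'raise': normaliser = 0.85·0.0161 + 0.7·0.2581 + 0.55·0.7258; P(aggressive) ≈ 0.0231, P(balanced) ≈ 0.3043, P(conservative) ≈ 0.6726
After 'fold-or-call': normaliser = 0.15·0.0231 + 0.3·0.3043 + 0.45·0.6726; P(aggressive) ≈ 0.0087, P(balanced) ≈ 0.2297, P(conservative) ≈ 0.7615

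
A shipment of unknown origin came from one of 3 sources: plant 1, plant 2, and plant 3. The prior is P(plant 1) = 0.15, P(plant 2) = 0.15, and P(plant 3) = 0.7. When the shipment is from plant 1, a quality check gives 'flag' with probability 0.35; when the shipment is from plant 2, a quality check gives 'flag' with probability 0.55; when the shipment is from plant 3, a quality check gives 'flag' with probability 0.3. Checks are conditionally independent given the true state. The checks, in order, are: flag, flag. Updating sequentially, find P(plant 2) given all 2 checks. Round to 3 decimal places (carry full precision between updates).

After 'flag': normaliser = 0.35·0.1500 + 0.55·0.1500 + 0.3·0.7000; P(plant 1) ≈ 0.1522, P(plant 2) ≈ 0.2391, P(plant 3) ≈ 0.6087
After 'flag': normaliser = 0.35·0.1522 + 0.55·0.2391 + 0.3·0.6087; P(plant 1) ≈ 0.1450, P(plant 2) ≈ 0.3580, P(plant 3) ≈ 0.4970

0.358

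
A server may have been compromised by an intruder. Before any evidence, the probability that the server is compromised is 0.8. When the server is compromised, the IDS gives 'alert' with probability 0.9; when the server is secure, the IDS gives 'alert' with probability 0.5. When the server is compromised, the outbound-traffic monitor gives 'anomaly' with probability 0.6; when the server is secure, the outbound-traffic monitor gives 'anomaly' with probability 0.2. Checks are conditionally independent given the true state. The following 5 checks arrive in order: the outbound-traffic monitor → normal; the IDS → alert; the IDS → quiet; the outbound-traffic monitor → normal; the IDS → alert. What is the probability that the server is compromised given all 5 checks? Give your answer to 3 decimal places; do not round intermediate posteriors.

0.393

Each posterior becomes the prior for the next update.
After the outbound-traffic monitor='normal': P(compromised) = 0.4·0.8000 / (0.4·0.8000 + 0.8·0.2000) ≈ 0.6667
After the IDS='alert': P(compromised) = 0.9·0.6667 / (0.9·0.6667 + 0.5·0.3333) ≈ 0.7826
After the IDS='quiet': P(compromised) = 0.1·0.7826 / (0.1·0.7826 + 0.5·0.2174) ≈ 0.4186
After the outbound-traffic monitor='normal': P(compromised) = 0.4·0.4186 / (0.4·0.4186 + 0.8·0.5814) ≈ 0.2647
After the IDS='alert': P(compromised) = 0.9·0.2647 / (0.9·0.2647 + 0.5·0.7353) ≈ 0.3932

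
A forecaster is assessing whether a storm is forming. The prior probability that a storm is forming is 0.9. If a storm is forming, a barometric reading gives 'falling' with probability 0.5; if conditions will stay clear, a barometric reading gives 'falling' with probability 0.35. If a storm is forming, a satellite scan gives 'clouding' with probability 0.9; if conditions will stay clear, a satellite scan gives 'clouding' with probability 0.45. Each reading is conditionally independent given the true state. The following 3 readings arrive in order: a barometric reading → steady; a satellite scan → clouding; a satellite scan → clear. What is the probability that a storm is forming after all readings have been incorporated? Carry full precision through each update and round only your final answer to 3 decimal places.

0.716

Each posterior becomes the prior for the next update.
After a barometric reading='steady': P(storm) = 0.5·0.9000 / (0.5·0.9000 + 0.65·0.1000) ≈ 0.8738
After a satellite scan='clouding': P(storm) = 0.9·0.8738 / (0.9·0.8738 + 0.45·0.1262) ≈ 0.9326
After a satellite scan='clear': P(storm) = 0.1·0.9326 / (0.1·0.9326 + 0.55·0.0674) ≈ 0.7157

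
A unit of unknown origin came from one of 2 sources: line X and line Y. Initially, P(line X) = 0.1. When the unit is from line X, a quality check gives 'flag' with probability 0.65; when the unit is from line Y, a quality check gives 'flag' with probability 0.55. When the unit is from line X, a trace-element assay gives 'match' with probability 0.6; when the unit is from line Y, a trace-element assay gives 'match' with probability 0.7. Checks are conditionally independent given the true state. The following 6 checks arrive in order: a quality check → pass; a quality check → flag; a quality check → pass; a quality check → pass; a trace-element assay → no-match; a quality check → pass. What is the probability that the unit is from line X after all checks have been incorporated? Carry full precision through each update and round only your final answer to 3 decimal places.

After a quality check='pass': P(line X) = 0.35·0.1000 / (0.35·0.1000 + 0.45·0.9000) ≈ 0.0795
After a quality check='flag': P(line X) = 0.65·0.0795 / (0.65·0.0795 + 0.55·0.9205) ≈ 0.0927
After a quality check='pass': P(line X) = 0.35·0.0927 / (0.35·0.0927 + 0.45·0.9073) ≈ 0.0736
After a quality check='pass': P(line X) = 0.35·0.0736 / (0.35·0.0736 + 0.45·0.9264) ≈ 0.0582
After a trace-element assay='no-match': P(line X) = 0.4·0.0582 / (0.4·0.0582 + 0.3·0.9418) ≈ 0.0761
After a quality check='pass': P(line X) = 0.35·0.0761 / (0.35·0.0761 + 0.45·0.9239) ≈ 0.0602

0.060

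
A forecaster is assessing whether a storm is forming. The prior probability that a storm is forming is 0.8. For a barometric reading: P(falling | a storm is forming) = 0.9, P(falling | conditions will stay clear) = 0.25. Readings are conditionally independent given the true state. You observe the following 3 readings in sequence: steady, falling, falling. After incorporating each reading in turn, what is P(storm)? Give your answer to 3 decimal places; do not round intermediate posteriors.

After 'steady': P(storm) = 0.1·0.8000 / (0.1·0.8000 + 0.75·0.2000) ≈ 0.3478
After 'falling': P(storm) = 0.9·0.3478 / (0.9·0.3478 + 0.25·0.6522) ≈ 0.6575
After 'falling': P(storm) = 0.9·0.6575 / (0.9·0.6575 + 0.25·0.3425) ≈ 0.8736

0.874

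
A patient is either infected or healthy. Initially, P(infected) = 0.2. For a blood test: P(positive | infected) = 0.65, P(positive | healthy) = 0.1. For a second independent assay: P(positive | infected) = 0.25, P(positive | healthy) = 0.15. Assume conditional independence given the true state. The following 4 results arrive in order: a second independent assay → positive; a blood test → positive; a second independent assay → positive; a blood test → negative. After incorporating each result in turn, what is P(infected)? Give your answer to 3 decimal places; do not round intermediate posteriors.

0.637

After a second independent assay='positive': P(infected) = 0.25·0.2000 / (0.25·0.2000 + 0.15·0.8000) ≈ 0.2941
After a blood test='positive': P(infected) = 0.65·0.2941 / (0.65·0.2941 + 0.1·0.7059) ≈ 0.7303
After a second independent assay='positive': P(infected) = 0.25·0.7303 / (0.25·0.7303 + 0.15·0.2697) ≈ 0.8186
After a blood test='negative': P(infected) = 0.35·0.8186 / (0.35·0.8186 + 0.9·0.1814) ≈ 0.6371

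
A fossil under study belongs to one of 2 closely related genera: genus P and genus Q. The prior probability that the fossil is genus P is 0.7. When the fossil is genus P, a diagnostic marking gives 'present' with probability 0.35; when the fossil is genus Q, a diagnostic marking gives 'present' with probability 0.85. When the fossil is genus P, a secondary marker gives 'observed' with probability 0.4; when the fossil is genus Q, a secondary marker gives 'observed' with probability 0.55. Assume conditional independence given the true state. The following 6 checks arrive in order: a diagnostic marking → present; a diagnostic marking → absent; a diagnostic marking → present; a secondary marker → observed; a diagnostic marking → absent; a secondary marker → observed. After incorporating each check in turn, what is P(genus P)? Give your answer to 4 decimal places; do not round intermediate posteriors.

0.7971

After a diagnostic marking='present': P(genus P) = 0.35·0.7000 / (0.35·0.7000 + 0.85·0.3000) ≈ 0.4900
After a diagnostic marking='absent': P(genus P) = 0.65·0.4900 / (0.65·0.4900 + 0.15·0.5100) ≈ 0.8063
After a diagnostic marking='present': P(genus P) = 0.35·0.8063 / (0.35·0.8063 + 0.85·0.1937) ≈ 0.6316
After a secondary marker='observed': P(genus P) = 0.4·0.6316 / (0.4·0.6316 + 0.55·0.3684) ≈ 0.5549
After a diagnostic marking='absent': P(genus P) = 0.65·0.5549 / (0.65·0.5549 + 0.15·0.4451) ≈ 0.8438
After a secondary marker='observed': P(genus P) = 0.4·0.8438 / (0.4·0.8438 + 0.55·0.1562) ≈ 0.7971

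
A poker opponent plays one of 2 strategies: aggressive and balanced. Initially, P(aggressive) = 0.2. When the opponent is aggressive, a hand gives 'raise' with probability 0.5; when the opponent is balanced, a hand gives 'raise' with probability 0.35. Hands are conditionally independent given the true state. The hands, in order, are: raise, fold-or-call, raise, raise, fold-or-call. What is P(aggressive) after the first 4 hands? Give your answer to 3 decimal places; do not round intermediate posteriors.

0.359

After 'raise': P(aggressive) = 0.5·0.2000 / (0.5·0.2000 + 0.35·0.8000) ≈ 0.2632
After 'fold-or-call': P(aggressive) = 0.5·0.2632 / (0.5·0.2632 + 0.65·0.7368) ≈ 0.2155
After 'raise': P(aggressive) = 0.5·0.2155 / (0.5·0.2155 + 0.35·0.7845) ≈ 0.2818
After 'raise': P(aggressive) = 0.5·0.2818 / (0.5·0.2818 + 0.35·0.7182) ≈ 0.3592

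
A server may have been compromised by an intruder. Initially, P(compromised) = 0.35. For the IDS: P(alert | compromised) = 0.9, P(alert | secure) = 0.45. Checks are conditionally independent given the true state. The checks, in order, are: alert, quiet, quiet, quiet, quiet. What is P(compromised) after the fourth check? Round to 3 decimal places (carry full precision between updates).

After 'alert': P(compromised) = 0.9·0.3500 / (0.9·0.3500 + 0.45·0.6500) ≈ 0.5185
After 'quiet': P(compromised) = 0.1·0.5185 / (0.1·0.5185 + 0.55·0.4815) ≈ 0.1637
After 'quiet': P(compromised) = 0.1·0.1637 / (0.1·0.1637 + 0.55·0.8363) ≈ 0.0344
After 'quiet': P(compromised) = 0.1·0.0344 / (0.1·0.0344 + 0.55·0.9656) ≈ 0.0064

0.006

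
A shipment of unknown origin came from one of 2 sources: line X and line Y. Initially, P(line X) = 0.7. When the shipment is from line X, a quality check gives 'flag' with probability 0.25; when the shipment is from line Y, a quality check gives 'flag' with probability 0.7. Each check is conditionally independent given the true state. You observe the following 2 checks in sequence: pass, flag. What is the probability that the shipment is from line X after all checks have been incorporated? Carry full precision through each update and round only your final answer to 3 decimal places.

Apply Bayes' rule sequentially, carrying P(line X) forward.
After 'pass': P(line X) = 0.75·0.7000 / (0.75·0.7000 + 0.3·0.3000) ≈ 0.8537
After 'flag': P(line X) = 0.25·0.8537 / (0.25·0.8537 + 0.7·0.1463) ≈ 0.6757

0.676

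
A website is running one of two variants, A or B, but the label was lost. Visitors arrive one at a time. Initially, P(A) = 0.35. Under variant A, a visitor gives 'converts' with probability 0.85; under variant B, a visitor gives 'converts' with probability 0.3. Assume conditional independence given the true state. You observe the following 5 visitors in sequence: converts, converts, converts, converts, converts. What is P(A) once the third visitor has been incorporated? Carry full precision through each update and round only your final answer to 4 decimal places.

After 'converts': P(A) = 0.85·0.3500 / (0.85·0.3500 + 0.3·0.6500) ≈ 0.6041
After 'converts': P(A) = 0.85·0.6041 / (0.85·0.6041 + 0.3·0.3959) ≈ 0.8121
After 'converts': P(A) = 0.85·0.8121 / (0.85·0.8121 + 0.3·0.1879) ≈ 0.9245

0.9245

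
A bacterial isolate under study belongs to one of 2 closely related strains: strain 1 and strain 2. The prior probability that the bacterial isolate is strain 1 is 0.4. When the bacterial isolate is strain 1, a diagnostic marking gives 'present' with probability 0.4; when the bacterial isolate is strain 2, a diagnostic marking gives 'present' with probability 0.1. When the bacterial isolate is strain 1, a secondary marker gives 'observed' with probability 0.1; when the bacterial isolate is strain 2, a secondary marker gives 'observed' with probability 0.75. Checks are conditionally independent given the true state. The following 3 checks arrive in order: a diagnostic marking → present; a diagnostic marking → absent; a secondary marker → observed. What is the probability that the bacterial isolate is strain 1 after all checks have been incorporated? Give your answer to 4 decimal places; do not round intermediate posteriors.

0.1916

After a diagnostic marking='present': P(strain 1) = 0.4·0.4000 / (0.4·0.4000 + 0.1·0.6000) ≈ 0.7273
After a diagnostic marking='absent': P(strain 1) = 0.6·0.7273 / (0.6·0.7273 + 0.9·0.2727) ≈ 0.6400
After a secondary marker='observed': P(strain 1) = 0.1·0.6400 / (0.1·0.6400 + 0.75·0.3600) ≈ 0.1916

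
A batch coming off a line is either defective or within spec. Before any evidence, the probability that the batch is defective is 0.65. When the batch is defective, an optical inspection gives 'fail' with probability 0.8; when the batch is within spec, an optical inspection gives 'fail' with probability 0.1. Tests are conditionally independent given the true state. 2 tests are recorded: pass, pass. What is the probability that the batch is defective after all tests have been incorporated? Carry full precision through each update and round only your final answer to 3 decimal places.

0.084

After 'pass': P(defective) = 0.2·0.6500 / (0.2·0.6500 + 0.9·0.3500) ≈ 0.2921
After 'pass': P(defective) = 0.2·0.2921 / (0.2·0.2921 + 0.9·0.7079) ≈ 0.0840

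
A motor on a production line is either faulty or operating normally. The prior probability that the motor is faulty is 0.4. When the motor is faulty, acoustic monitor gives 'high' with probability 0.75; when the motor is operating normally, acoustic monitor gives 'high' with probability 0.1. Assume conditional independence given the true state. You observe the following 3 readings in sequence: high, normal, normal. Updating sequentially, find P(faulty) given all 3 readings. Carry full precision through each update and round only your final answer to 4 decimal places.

Apply Bayes' rule sequentially, carrying P(faulty) forward.
After 'high': P(faulty) = 0.75·0.4000 / (0.75·0.4000 + 0.1·0.6000) ≈ 0.8333
After 'normal': P(faulty) = 0.25·0.8333 / (0.25·0.8333 + 0.9·0.1667) ≈ 0.5814
After 'normal': P(faulty) = 0.25·0.5814 / (0.25·0.5814 + 0.9·0.4186) ≈ 0.2784

0.2784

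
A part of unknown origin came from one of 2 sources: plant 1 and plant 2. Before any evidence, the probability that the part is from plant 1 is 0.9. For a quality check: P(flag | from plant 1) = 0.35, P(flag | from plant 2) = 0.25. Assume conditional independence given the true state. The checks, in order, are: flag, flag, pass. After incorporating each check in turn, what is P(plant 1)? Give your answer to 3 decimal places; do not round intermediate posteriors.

After 'flag': P(plant 1) = 0.35·0.9000 / (0.35·0.9000 + 0.25·0.1000) ≈ 0.9265
After 'flag': P(plant 1) = 0.35·0.9265 / (0.35·0.9265 + 0.25·0.0735) ≈ 0.9464
After 'pass': P(plant 1) = 0.65·0.9464 / (0.65·0.9464 + 0.75·0.0536) ≈ 0.9386

0.939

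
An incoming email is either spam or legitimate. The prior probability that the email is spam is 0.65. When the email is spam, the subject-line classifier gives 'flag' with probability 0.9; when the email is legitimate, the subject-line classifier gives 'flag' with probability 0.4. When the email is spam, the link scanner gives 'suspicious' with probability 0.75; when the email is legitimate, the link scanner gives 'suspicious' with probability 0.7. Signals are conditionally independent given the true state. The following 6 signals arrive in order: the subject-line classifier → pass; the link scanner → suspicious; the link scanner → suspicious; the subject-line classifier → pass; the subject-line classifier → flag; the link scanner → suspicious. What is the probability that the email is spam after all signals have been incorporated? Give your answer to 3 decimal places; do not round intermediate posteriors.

After the subject-line classifier='pass': P(spam) = 0.1·0.6500 / (0.1·0.6500 + 0.6·0.3500) ≈ 0.2364
After the link scanner='suspicious': P(spam) = 0.75·0.2364 / (0.75·0.2364 + 0.7·0.7636) ≈ 0.2490
After the link scanner='suspicious': P(spam) = 0.75·0.2490 / (0.75·0.2490 + 0.7·0.7510) ≈ 0.2622
After the subject-line classifier='pass': P(spam) = 0.1·0.2622 / (0.1·0.2622 + 0.6·0.7378) ≈ 0.0559
After the subject-line classifier='flag': P(spam) = 0.9·0.0559 / (0.9·0.0559 + 0.4·0.9441) ≈ 0.1176
After the link scanner='suspicious': P(spam) = 0.75·0.1176 / (0.75·0.1176 + 0.7·0.8824) ≈ 0.1249

0.125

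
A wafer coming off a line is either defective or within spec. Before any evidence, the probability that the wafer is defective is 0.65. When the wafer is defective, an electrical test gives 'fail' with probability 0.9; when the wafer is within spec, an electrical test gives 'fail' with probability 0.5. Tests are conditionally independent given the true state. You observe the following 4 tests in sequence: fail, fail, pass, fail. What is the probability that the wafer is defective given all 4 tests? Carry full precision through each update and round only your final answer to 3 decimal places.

After 'fail': P(defective) = 0.9·0.6500 / (0.9·0.6500 + 0.5·0.3500) ≈ 0.7697
After 'fail': P(defective) = 0.9·0.7697 / (0.9·0.7697 + 0.5·0.2303) ≈ 0.8575
After 'pass': P(defective) = 0.1·0.8575 / (0.1·0.8575 + 0.5·0.1425) ≈ 0.5462
After 'fail': P(defective) = 0.9·0.5462 / (0.9·0.5462 + 0.5·0.4538) ≈ 0.6842

0.684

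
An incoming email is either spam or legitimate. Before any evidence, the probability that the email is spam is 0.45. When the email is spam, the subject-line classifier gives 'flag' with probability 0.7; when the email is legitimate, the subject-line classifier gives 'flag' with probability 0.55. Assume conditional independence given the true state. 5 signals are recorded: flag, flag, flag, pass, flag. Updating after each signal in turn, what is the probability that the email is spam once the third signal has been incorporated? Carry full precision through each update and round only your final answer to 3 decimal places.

Each posterior becomes the prior for the next update.
After 'flag': P(spam) = 0.7·0.4500 / (0.7·0.4500 + 0.55·0.5500) ≈ 0.5101
After 'flag': P(spam) = 0.7·0.5101 / (0.7·0.5101 + 0.55·0.4899) ≈ 0.5700
After 'flag': P(spam) = 0.7·0.5700 / (0.7·0.5700 + 0.55·0.4300) ≈ 0.6278

0.628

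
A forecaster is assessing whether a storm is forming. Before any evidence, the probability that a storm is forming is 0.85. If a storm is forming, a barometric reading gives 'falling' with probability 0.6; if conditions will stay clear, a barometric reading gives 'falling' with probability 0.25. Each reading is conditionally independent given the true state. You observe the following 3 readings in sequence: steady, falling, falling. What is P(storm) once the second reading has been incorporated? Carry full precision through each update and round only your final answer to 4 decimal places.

0.8788

After 'steady': P(storm) = 0.4·0.8500 / (0.4·0.8500 + 0.75·0.1500) ≈ 0.7514
After 'falling': P(storm) = 0.6·0.7514 / (0.6·0.7514 + 0.25·0.2486) ≈ 0.8788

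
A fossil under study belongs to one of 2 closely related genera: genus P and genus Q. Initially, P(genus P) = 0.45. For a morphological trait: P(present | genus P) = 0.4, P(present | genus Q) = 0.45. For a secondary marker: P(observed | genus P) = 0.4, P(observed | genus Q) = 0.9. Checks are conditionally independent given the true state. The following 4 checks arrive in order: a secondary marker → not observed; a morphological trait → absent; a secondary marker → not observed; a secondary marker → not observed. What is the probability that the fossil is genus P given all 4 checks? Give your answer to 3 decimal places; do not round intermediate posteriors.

0.995

After a secondary marker='not observed': P(genus P) = 0.6·0.4500 / (0.6·0.4500 + 0.1·0.5500) ≈ 0.8308
After a morphological trait='absent': P(genus P) = 0.6·0.8308 / (0.6·0.8308 + 0.55·0.1692) ≈ 0.8427
After a secondary marker='not observed': P(genus P) = 0.6·0.8427 / (0.6·0.8427 + 0.1·0.1573) ≈ 0.9698
After a secondary marker='not observed': P(genus P) = 0.6·0.9698 / (0.6·0.9698 + 0.1·0.0302) ≈ 0.9948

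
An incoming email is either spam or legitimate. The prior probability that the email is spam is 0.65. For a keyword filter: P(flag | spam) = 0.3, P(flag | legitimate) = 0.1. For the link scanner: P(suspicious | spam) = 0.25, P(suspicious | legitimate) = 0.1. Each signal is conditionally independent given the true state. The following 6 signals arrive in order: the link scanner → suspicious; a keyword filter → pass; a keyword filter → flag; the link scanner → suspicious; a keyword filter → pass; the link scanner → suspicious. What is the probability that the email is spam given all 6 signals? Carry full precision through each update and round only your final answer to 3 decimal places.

After the link scanner='suspicious': P(spam) = 0.25·0.6500 / (0.25·0.6500 + 0.1·0.3500) ≈ 0.8228
After a keyword filter='pass': P(spam) = 0.7·0.8228 / (0.7·0.8228 + 0.9·0.1772) ≈ 0.7831
After a keyword filter='flag': P(spam) = 0.3·0.7831 / (0.3·0.7831 + 0.1·0.2169) ≈ 0.9155
After the link scanner='suspicious': P(spam) = 0.25·0.9155 / (0.25·0.9155 + 0.1·0.0845) ≈ 0.9644
After a keyword filter='pass': P(spam) = 0.7·0.9644 / (0.7·0.9644 + 0.9·0.0356) ≈ 0.9547
After the link scanner='suspicious': P(spam) = 0.25·0.9547 / (0.25·0.9547 + 0.1·0.0453) ≈ 0.9814

0.981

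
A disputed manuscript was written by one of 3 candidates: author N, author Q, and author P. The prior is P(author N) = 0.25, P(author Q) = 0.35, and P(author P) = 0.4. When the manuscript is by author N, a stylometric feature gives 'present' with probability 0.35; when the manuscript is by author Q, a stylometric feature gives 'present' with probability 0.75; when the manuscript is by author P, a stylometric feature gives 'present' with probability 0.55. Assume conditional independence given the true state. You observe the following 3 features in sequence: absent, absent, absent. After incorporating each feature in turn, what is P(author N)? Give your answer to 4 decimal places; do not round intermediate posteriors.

Each posterior becomes the prior for the next update.
After 'absent': normaliser = 0.65·0.2500 + 0.25·0.3500 + 0.45·0.4000; P(author N) ≈ 0.3779, P(author Q) ≈ 0.2035, P(author P) ≈ 0.4186
After 'absent': normaliser = 0.65·0.3779 + 0.25·0.2035 + 0.45·0.4186; P(author N) ≈ 0.5066, P(author Q) ≈ 0.1049, P(author P) ≈ 0.3885
After 'absent': normaliser = 0.65·0.5066 + 0.25·0.1049 + 0.45·0.3885; P(author N) ≈ 0.6209, P(author Q) ≈ 0.0495, P(author P) ≈ 0.3296

0.6209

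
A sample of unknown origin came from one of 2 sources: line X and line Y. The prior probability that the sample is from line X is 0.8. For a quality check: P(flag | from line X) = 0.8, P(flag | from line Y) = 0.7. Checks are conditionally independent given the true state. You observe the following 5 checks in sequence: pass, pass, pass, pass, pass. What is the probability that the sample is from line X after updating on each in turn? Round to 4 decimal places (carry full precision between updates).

0.3450

Each posterior becomes the prior for the next update.
After 'pass': P(line X) = 0.2·0.8000 / (0.2·0.8000 + 0.3·0.2000) ≈ 0.7273
After 'pass': P(line X) = 0.2·0.7273 / (0.2·0.7273 + 0.3·0.2727) ≈ 0.6400
After 'pass': P(line X) = 0.2·0.6400 / (0.2·0.6400 + 0.3·0.3600) ≈ 0.5424
After 'pass': P(line X) = 0.2·0.5424 / (0.2·0.5424 + 0.3·0.4576) ≈ 0.4414
After 'pass': P(line X) = 0.2·0.4414 / (0.2·0.4414 + 0.3·0.5586) ≈ 0.3450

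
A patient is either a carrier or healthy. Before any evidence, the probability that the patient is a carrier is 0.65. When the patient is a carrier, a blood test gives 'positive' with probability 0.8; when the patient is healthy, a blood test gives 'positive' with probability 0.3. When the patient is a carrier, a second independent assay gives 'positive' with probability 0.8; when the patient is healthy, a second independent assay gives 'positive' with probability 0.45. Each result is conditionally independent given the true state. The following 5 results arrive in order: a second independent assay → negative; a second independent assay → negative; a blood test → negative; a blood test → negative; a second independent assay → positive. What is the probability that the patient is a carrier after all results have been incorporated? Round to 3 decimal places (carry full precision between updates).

0.034

After a second independent assay='negative': P(carrier) = 0.2·0.6500 / (0.2·0.6500 + 0.55·0.3500) ≈ 0.4031
After a second independent assay='negative': P(carrier) = 0.2·0.4031 / (0.2·0.4031 + 0.55·0.5969) ≈ 0.1972
After a blood test='negative': P(carrier) = 0.2·0.1972 / (0.2·0.1972 + 0.7·0.8028) ≈ 0.0656
After a blood test='negative': P(carrier) = 0.2·0.0656 / (0.2·0.0656 + 0.7·0.9344) ≈ 0.0197
After a second independent assay='positive': P(carrier) = 0.8·0.0197 / (0.8·0.0197 + 0.45·0.9803) ≈ 0.0344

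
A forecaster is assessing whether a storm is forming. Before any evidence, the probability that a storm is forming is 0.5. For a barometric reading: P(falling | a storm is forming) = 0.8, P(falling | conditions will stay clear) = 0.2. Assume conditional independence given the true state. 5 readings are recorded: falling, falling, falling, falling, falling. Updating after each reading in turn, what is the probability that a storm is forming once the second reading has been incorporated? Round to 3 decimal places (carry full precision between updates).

After 'falling': P(storm) = 0.8·0.5000 / (0.8·0.5000 + 0.2·0.5000) ≈ 0.8000
After 'falling': P(storm) = 0.8·0.8000 / (0.8·0.8000 + 0.2·0.2000) ≈ 0.9412

0.941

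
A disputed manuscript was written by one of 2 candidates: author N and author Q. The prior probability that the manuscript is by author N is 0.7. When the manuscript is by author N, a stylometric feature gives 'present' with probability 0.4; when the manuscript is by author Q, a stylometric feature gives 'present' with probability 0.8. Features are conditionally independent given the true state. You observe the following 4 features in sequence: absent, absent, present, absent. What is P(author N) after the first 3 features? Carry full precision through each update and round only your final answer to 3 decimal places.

After 'absent': P(author N) = 0.6·0.7000 / (0.6·0.7000 + 0.2·0.3000) ≈ 0.8750
After 'absent': P(author N) = 0.6·0.8750 / (0.6·0.8750 + 0.2·0.1250) ≈ 0.9545
After 'present': P(author N) = 0.4·0.9545 / (0.4·0.9545 + 0.8·0.0455) ≈ 0.9130

0.913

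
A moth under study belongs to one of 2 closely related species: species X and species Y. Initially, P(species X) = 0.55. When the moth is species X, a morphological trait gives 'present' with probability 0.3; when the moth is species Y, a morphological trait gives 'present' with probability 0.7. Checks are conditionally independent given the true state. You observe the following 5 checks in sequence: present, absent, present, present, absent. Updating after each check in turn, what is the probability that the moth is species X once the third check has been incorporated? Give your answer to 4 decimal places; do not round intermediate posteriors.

After 'present': P(species X) = 0.3·0.5500 / (0.3·0.5500 + 0.7·0.4500) ≈ 0.3438
After 'absent': P(species X) = 0.7·0.3438 / (0.7·0.3438 + 0.3·0.6562) ≈ 0.5500
After 'present': P(species X) = 0.3·0.5500 / (0.3·0.5500 + 0.7·0.4500) ≈ 0.3438

0.3438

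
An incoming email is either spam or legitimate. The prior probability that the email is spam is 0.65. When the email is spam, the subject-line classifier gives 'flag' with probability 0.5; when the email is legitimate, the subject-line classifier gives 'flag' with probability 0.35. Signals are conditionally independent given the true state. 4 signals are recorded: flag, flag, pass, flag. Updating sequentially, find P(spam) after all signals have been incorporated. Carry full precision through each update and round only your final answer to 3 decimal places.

Each posterior becomes the prior for the next update.
After 'flag': P(spam) = 0.5·0.6500 / (0.5·0.6500 + 0.35·0.3500) ≈ 0.7263
After 'flag': P(spam) = 0.5·0.7263 / (0.5·0.7263 + 0.35·0.2737) ≈ 0.7912
After 'pass': P(spam) = 0.5·0.7912 / (0.5·0.7912 + 0.65·0.2088) ≈ 0.7446
After 'flag': P(spam) = 0.5·0.7446 / (0.5·0.7446 + 0.35·0.2554) ≈ 0.8064

0.806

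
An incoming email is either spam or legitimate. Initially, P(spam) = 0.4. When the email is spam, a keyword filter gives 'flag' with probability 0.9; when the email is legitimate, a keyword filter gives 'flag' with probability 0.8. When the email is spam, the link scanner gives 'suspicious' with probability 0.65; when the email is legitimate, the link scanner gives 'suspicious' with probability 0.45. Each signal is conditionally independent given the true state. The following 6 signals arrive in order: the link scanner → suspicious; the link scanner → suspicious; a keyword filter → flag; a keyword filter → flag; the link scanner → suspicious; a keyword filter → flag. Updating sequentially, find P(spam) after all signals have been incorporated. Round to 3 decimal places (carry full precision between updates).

0.741

After the link scanner='suspicious': P(spam) = 0.65·0.4000 / (0.65·0.4000 + 0.45·0.6000) ≈ 0.4906
After the link scanner='suspicious': P(spam) = 0.65·0.4906 / (0.65·0.4906 + 0.45·0.5094) ≈ 0.5818
After a keyword filter='flag': P(spam) = 0.9·0.5818 / (0.9·0.5818 + 0.8·0.4182) ≈ 0.6101
After a keyword filter='flag': P(spam) = 0.9·0.6101 / (0.9·0.6101 + 0.8·0.3899) ≈ 0.6377
After the link scanner='suspicious': P(spam) = 0.65·0.6377 / (0.65·0.6377 + 0.45·0.3623) ≈ 0.7177
After a keyword filter='flag': P(spam) = 0.9·0.7177 / (0.9·0.7177 + 0.8·0.2823) ≈ 0.7410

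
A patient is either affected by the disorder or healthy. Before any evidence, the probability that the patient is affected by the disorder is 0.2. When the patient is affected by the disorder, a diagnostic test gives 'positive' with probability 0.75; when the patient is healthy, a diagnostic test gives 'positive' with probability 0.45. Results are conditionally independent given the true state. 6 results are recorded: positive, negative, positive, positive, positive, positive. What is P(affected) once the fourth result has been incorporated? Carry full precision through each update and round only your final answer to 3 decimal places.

0.345

Apply Bayes' rule sequentially, carrying P(affected) forward.
After 'positive': P(affected) = 0.75·0.2000 / (0.75·0.2000 + 0.45·0.8000) ≈ 0.2941
After 'negative': P(affected) = 0.25·0.2941 / (0.25·0.2941 + 0.55·0.7059) ≈ 0.1592
After 'positive': P(affected) = 0.75·0.1592 / (0.75·0.1592 + 0.45·0.8408) ≈ 0.2399
After 'positive': P(affected) = 0.75·0.2399 / (0.75·0.2399 + 0.45·0.7601) ≈ 0.3447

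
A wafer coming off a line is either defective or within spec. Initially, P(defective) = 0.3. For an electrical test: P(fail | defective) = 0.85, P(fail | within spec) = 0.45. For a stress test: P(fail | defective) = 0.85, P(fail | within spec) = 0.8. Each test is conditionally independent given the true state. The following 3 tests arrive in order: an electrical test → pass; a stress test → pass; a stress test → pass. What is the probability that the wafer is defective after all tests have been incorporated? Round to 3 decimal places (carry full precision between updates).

After an electrical test='pass': P(defective) = 0.15·0.3000 / (0.15·0.3000 + 0.55·0.7000) ≈ 0.1047
After a stress test='pass': P(defective) = 0.15·0.1047 / (0.15·0.1047 + 0.2·0.8953) ≈ 0.0806
After a stress test='pass': P(defective) = 0.15·0.0806 / (0.15·0.0806 + 0.2·0.9194) ≈ 0.0617

0.062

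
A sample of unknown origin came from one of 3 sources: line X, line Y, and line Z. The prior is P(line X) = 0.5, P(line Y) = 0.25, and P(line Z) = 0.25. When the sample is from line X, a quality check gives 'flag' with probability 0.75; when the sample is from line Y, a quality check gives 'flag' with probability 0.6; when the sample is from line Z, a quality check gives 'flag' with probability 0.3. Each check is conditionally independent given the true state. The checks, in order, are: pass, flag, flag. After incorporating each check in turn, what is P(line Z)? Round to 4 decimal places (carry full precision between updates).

Apply Bayes' rule sequentially, carrying P(line Z) forward.
After 'pass': normaliser = 0.25·0.5000 + 0.4·0.2500 + 0.7·0.2500; P(line X) ≈ 0.3125, P(line Y) ≈ 0.2500, P(line Z) ≈ 0.4375
After 'flag': normaliser = 0.75·0.3125 + 0.6·0.2500 + 0.3·0.4375; P(line X) ≈ 0.4545, P(line Y) ≈ 0.2909, P(line Z) ≈ 0.2545
After 'flag': normaliser = 0.75·0.4545 + 0.6·0.2909 + 0.3·0.2545; P(line X) ≈ 0.5760, P(line Y) ≈ 0.2949, P(line Z) ≈ 0.1290

0.1290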